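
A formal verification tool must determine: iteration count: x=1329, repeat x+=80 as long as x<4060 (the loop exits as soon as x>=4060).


Step 1: x goes from 1329 toward 4060 by 80; the body runs while x<4060, so iterations = ceil((bound-start)/step)
Step 2: Distance=2731
Step 3: ceil(2731/80)=35

35


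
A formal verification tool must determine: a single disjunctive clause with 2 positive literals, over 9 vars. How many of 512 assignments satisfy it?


Step 1: Total=2^9=512
Step 2: Unsat when all 2 false: 2^7=128
Step 3: Sat=512-128=384

384


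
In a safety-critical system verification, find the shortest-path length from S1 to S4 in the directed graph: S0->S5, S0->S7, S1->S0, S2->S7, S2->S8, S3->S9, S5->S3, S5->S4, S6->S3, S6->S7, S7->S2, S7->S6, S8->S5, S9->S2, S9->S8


BFS layer-by-layer from S1:
  dist 0: {S1}
  dist 1: {S0}
  dist 2: {S5, S7}
  dist 3: {S2, S3, S4, S6}
  -> S4 reached at distance 3
Shortest path length = 3

3


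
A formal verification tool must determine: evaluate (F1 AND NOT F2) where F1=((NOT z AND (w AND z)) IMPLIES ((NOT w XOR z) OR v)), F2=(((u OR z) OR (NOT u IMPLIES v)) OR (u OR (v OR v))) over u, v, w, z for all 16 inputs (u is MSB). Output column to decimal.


F1 = ((NOT z AND (w AND z)) IMPLIES ((NOT w XOR z) OR v))
F2 = (((u OR z) OR (NOT u IMPLIES v)) OR (u OR (v OR v)))
Counterexample to F1=>F2 is where F1=1 and F2=0.
Evaluate each row (bits = u,v,w,z, MSB first):
  row 0 [0000]: F1=1 F2=0 -> F1&~F2 -> 1
  row 1 [0001]: F1=1 F2=1 -> F1&~F2 -> 0
  row 2 [0010]: F1=1 F2=0 -> F1&~F2 -> 1
  row 3 [0011]: F1=1 F2=1 -> F1&~F2 -> 0
  row 4 [0100]: F1=1 F2=1 -> F1&~F2 -> 0
  row 5 [0101]: F1=1 F2=1 -> F1&~F2 -> 0
  row 6 [0110]: F1=1 F2=1 -> F1&~F2 -> 0
  row 7 [0111]: F1=1 F2=1 -> F1&~F2 -> 0
  row 8 [1000]: F1=1 F2=1 -> F1&~F2 -> 0
  row 9 [1001]: F1=1 F2=1 -> F1&~F2 -> 0
  row 10 [1010]: F1=1 F2=1 -> F1&~F2 -> 0
  row 11 [1011]: F1=1 F2=1 -> F1&~F2 -> 0
  row 12 [1100]: F1=1 F2=1 -> F1&~F2 -> 0
  row 13 [1101]: F1=1 F2=1 -> F1&~F2 -> 0
  row 14 [1110]: F1=1 F2=1 -> F1&~F2 -> 0
  row 15 [1111]: F1=1 F2=1 -> F1&~F2 -> 0
Full result column, 4 rows per line (u,v fixed per line; w,z runs 00..11 left to right):
  rows 0-3 [u,v=00]: 1010  = hex A
  rows 4-7 [u,v=01]: 0000  = hex 0
  rows 8-11 [u,v=10]: 0000  = hex 0
  rows 12-15 [u,v=11]: 0000  = hex 0
Counterexample vector (row 0 .. row 15) = 1010000000000000
Output column grouped in 4s = 1010 0000 0000 0000 = 0xA000
Convert to decimal digit by digit (value = value*16 + digit):
  A -> 10
  10*16 + 0 = 160
  160*16 + 0 = 2560
  2560*16 + 0 = 40960
Decimal = 40960

40960


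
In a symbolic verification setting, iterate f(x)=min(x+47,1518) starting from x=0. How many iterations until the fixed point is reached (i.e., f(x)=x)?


Step 1: x=0, cap=1518, increment=47
Step 2: x grows by 47 each step until capped at 1518; fixed point is x=1518
Step 3: iterations = ceil(1518/47) = 33

33


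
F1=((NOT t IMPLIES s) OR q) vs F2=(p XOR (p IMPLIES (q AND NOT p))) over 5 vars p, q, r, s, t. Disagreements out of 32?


F1 = ((NOT t IMPLIES s) OR q)
F2 = (p XOR (p IMPLIES (q AND NOT p)))
Evaluate both on each of 32 rows (bits = p,q,r,s,t):
  row 0 [00000]: F1=0 F2=1 (differ) -> 1
  row 1 [00001]: F1=1 F2=1 -> 0
  row 2 [00010]: F1=1 F2=1 -> 0
  row 3 [00011]: F1=1 F2=1 -> 0
  row 4 [00100]: F1=0 F2=1 (differ) -> 1
  row 5 [00101]: F1=1 F2=1 -> 0
  row 6 [00110]: F1=1 F2=1 -> 0
  row 7 [00111]: F1=1 F2=1 -> 0
  row 8 [01000]: F1=1 F2=1 -> 0
  row 9 [01001]: F1=1 F2=1 -> 0
  row 10 [01010]: F1=1 F2=1 -> 0
  row 11 [01011]: F1=1 F2=1 -> 0
  row 12 [01100]: F1=1 F2=1 -> 0
  row 13 [01101]: F1=1 F2=1 -> 0
  row 14 [01110]: F1=1 F2=1 -> 0
  row 15 [01111]: F1=1 F2=1 -> 0
  row 16 [10000]: F1=0 F2=1 (differ) -> 1
  row 17 [10001]: F1=1 F2=1 -> 0
  row 18 [10010]: F1=1 F2=1 -> 0
  row 19 [10011]: F1=1 F2=1 -> 0
  row 20 [10100]: F1=0 F2=1 (differ) -> 1
  row 21 [10101]: F1=1 F2=1 -> 0
  row 22 [10110]: F1=1 F2=1 -> 0
  row 23 [10111]: F1=1 F2=1 -> 0
  row 24 [11000]: F1=1 F2=1 -> 0
  row 25 [11001]: F1=1 F2=1 -> 0
  row 26 [11010]: F1=1 F2=1 -> 0
  row 27 [11011]: F1=1 F2=1 -> 0
  row 28 [11100]: F1=1 F2=1 -> 0
  row 29 [11101]: F1=1 F2=1 -> 0
  row 30 [11110]: F1=1 F2=1 -> 0
  row 31 [11111]: F1=1 F2=1 -> 0
Full result column, 8 rows per line (p,q fixed per line; r,s,t runs 000..111 left to right):
  rows 0-7 [p,q=00]: 10001000  (ones: 2)
  rows 8-15 [p,q=01]: 00000000  (ones: 0)
  rows 16-23 [p,q=10]: 10001000  (ones: 2)
  rows 24-31 [p,q=11]: 00000000  (ones: 0)
Disagreements = 2+0+2+0 = 4

4


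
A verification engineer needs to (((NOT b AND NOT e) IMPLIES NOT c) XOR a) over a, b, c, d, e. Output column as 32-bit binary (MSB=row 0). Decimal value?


Formula: (((NOT b AND NOT e) IMPLIES NOT c) XOR a) over a, b, c, d, e (32 rows)
Evaluate each row (bits = a,b,c,d,e, MSB first):
  row 0 [00000]: (((NOT 0 AND NOT 0) IMPLIES NOT 0) XOR 0) -> 1
  row 1 [00001]: (((NOT 0 AND NOT 1) IMPLIES NOT 0) XOR 0) -> 1
  row 2 [00010]: (((NOT 0 AND NOT 0) IMPLIES NOT 0) XOR 0) -> 1
  row 3 [00011]: (((NOT 0 AND NOT 1) IMPLIES NOT 0) XOR 0) -> 1
  row 4 [00100]: (((NOT 0 AND NOT 0) IMPLIES NOT 1) XOR 0) -> 0
  row 5 [00101]: (((NOT 0 AND NOT 1) IMPLIES NOT 1) XOR 0) -> 1
  row 6 [00110]: (((NOT 0 AND NOT 0) IMPLIES NOT 1) XOR 0) -> 0
  row 7 [00111]: (((NOT 0 AND NOT 1) IMPLIES NOT 1) XOR 0) -> 1
  row 8 [01000]: (((NOT 1 AND NOT 0) IMPLIES NOT 0) XOR 0) -> 1
  row 9 [01001]: (((NOT 1 AND NOT 1) IMPLIES NOT 0) XOR 0) -> 1
  row 10 [01010]: (((NOT 1 AND NOT 0) IMPLIES NOT 0) XOR 0) -> 1
  row 11 [01011]: (((NOT 1 AND NOT 1) IMPLIES NOT 0) XOR 0) -> 1
  row 12 [01100]: (((NOT 1 AND NOT 0) IMPLIES NOT 1) XOR 0) -> 1
  row 13 [01101]: (((NOT 1 AND NOT 1) IMPLIES NOT 1) XOR 0) -> 1
  row 14 [01110]: (((NOT 1 AND NOT 0) IMPLIES NOT 1) XOR 0) -> 1
  row 15 [01111]: (((NOT 1 AND NOT 1) IMPLIES NOT 1) XOR 0) -> 1
  row 16 [10000]: (((NOT 0 AND NOT 0) IMPLIES NOT 0) XOR 1) -> 0
  row 17 [10001]: (((NOT 0 AND NOT 1) IMPLIES NOT 0) XOR 1) -> 0
  row 18 [10010]: (((NOT 0 AND NOT 0) IMPLIES NOT 0) XOR 1) -> 0
  row 19 [10011]: (((NOT 0 AND NOT 1) IMPLIES NOT 0) XOR 1) -> 0
  row 20 [10100]: (((NOT 0 AND NOT 0) IMPLIES NOT 1) XOR 1) -> 1
  row 21 [10101]: (((NOT 0 AND NOT 1) IMPLIES NOT 1) XOR 1) -> 0
  row 22 [10110]: (((NOT 0 AND NOT 0) IMPLIES NOT 1) XOR 1) -> 1
  row 23 [10111]: (((NOT 0 AND NOT 1) IMPLIES NOT 1) XOR 1) -> 0
  row 24 [11000]: (((NOT 1 AND NOT 0) IMPLIES NOT 0) XOR 1) -> 0
  row 25 [11001]: (((NOT 1 AND NOT 1) IMPLIES NOT 0) XOR 1) -> 0
  row 26 [11010]: (((NOT 1 AND NOT 0) IMPLIES NOT 0) XOR 1) -> 0
  row 27 [11011]: (((NOT 1 AND NOT 1) IMPLIES NOT 0) XOR 1) -> 0
  row 28 [11100]: (((NOT 1 AND NOT 0) IMPLIES NOT 1) XOR 1) -> 0
  row 29 [11101]: (((NOT 1 AND NOT 1) IMPLIES NOT 1) XOR 1) -> 0
  row 30 [11110]: (((NOT 1 AND NOT 0) IMPLIES NOT 1) XOR 1) -> 0
  row 31 [11111]: (((NOT 1 AND NOT 1) IMPLIES NOT 1) XOR 1) -> 0
Full result column, 4 rows per line (a,b,c fixed per line; d,e runs 00..11 left to right):
  rows 0-3 [a,b,c=000]: 1111  = hex F
  rows 4-7 [a,b,c=001]: 0101  = hex 5
  rows 8-11 [a,b,c=010]: 1111  = hex F
  rows 12-15 [a,b,c=011]: 1111  = hex F
  rows 16-19 [a,b,c=100]: 0000  = hex 0
  rows 20-23 [a,b,c=101]: 1010  = hex A
  rows 24-27 [a,b,c=110]: 0000  = hex 0
  rows 28-31 [a,b,c=111]: 0000  = hex 0
Output column (row 0 .. row 31) = 11110101111111110000101000000000
Output column grouped in 4s = 1111 0101 1111 1111 0000 1010 0000 0000 = 0xF5FF0A00
Convert to decimal digit by digit (value = value*16 + digit):
  F -> 15
  15*16 + 5 = 245
  245*16 + 15 (F) = 3935
  3935*16 + 15 (F) = 62975
  62975*16 + 0 = 1007600
  1007600*16 + 10 (A) = 16121610
  16121610*16 + 0 = 257945760
  257945760*16 + 0 = 4127132160
Decimal = 4127132160

4127132160


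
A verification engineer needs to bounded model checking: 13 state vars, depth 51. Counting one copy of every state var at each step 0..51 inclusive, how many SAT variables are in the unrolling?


BMC unrolls to depth k, creating one copy of each state var for steps 0..k.
Step count = 51 + 1 = 52 (steps 0 through 51)
Vars per step = 13
Total = 13 * 52 = 676

676


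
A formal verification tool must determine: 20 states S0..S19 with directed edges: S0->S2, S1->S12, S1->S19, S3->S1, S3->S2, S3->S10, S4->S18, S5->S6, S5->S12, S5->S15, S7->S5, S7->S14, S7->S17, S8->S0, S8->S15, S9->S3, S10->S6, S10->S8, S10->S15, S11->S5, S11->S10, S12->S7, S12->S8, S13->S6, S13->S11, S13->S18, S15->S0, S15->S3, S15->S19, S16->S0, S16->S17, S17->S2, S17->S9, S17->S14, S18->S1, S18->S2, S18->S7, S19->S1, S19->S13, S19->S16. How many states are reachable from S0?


BFS from S0:
  layer 0: {S0}
  layer 1: {S2}
Reachable set: {S0, S2}
Count = 2

2


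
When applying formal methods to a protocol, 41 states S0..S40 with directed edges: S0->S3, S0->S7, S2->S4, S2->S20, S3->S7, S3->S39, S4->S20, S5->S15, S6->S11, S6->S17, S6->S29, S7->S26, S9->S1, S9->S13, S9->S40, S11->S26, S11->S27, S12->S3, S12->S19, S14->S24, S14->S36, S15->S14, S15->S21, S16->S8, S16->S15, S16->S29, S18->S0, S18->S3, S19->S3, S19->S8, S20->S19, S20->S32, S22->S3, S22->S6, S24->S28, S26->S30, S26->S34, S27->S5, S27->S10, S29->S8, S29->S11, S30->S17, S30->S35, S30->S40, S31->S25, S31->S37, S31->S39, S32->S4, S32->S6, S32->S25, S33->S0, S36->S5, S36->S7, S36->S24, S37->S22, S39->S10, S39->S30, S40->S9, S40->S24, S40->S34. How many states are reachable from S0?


BFS from S0:
  layer 0: {S0}
  layer 1: {S3, S7}
  layer 2: {S26, S39}
  layer 3: {S10, S30, S34}
  layer 4: {S17, S35, S40}
  layer 5: {S9, S24}
  layer 6: {S1, S13, S28}
Reachable set: {S0, S1, S3, S7, S9, S10, S13, S17, S24, S26, S28, S30, S34, S35, S39, S40}
Count = 16

16


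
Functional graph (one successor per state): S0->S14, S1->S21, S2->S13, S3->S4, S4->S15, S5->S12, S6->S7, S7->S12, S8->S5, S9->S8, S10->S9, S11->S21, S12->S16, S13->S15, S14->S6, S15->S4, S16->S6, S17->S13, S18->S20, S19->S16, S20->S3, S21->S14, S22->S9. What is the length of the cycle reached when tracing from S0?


Trace from S0 until a state repeats:
  S0 -> S14 -> S6 -> S7 -> S12 -> S16 -> S6
S6 first seen at step 2, revisited at step 6.
Cycle length = 6 - 2 = 4

4


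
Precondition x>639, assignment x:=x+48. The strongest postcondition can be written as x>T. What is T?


Formula: sp(P, x:=E) = exists old_x. (x = E[old_x/x]) AND P[old_x/x] (old_x is the value of x before the assignment; eliminate old_x by solving x = E[old_x/x] for old_x)
Step 1: Precondition P: x>639, i.e. old_x > 639
Step 2: Assignment gives x = old_x + 48, so old_x = x - 48
Step 3: Substitute into P: x - 48 > 639
Step 4: Simplify: x > 639+48 = 687

687


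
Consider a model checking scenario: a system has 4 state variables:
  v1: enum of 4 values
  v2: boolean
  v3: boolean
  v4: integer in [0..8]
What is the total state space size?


State space = product of domain sizes of all variables.
Domain sizes:
  v1 (enum of 4 values): 4
  v2 (boolean): 2
  v3 (boolean): 2
  v4 (integer in [0..8]): 9
Product = 4 * 2 * 2 * 9 = 144

144


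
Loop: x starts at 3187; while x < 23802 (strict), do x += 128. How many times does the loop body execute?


Step 1: x goes from 3187 toward 23802 by 128; the body runs while x<23802, so iterations = ceil((bound-start)/step)
Step 2: Distance=20615
Step 3: ceil(20615/128)=162

162


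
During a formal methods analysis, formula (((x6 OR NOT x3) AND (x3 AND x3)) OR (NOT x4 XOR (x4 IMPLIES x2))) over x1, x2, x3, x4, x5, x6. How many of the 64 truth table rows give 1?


Formula: (((x6 OR NOT x3) AND (x3 AND x3)) OR (NOT x4 XOR (x4 IMPLIES x2))) over 6 vars (64 rows)
Evaluate each row (x1, x2, x3, x4, x5, x6 as bits, MSB first):
  row 0 [000000]: (((0 OR NOT 0) AND (0 AND 0)) OR (NOT 0 XOR (0 IMPLIES 0))) -> 0
  row 1 [000001]: (((1 OR NOT 0) AND (0 AND 0)) OR (NOT 0 XOR (0 IMPLIES 0))) -> 0
  row 2 [000010]: (((0 OR NOT 0) AND (0 AND 0)) OR (NOT 0 XOR (0 IMPLIES 0))) -> 0
  row 3 [000011]: (((1 OR NOT 0) AND (0 AND 0)) OR (NOT 0 XOR (0 IMPLIES 0))) -> 0
  row 4 [000100]: (((0 OR NOT 0) AND (0 AND 0)) OR (NOT 1 XOR (1 IMPLIES 0))) -> 0
  (every remaining row is evaluated the same way; all 64 results are listed next)
Full result column, 8 rows per line (x1,x2,x3 fixed per line; x4,x5,x6 runs 000..111 left to right):
  rows 0-7 [x1,x2,x3=000]: 00000000  (ones: 0)
  rows 8-15 [x1,x2,x3=001]: 01010101  (ones: 4)
  rows 16-23 [x1,x2,x3=010]: 00001111  (ones: 4)
  rows 24-31 [x1,x2,x3=011]: 01011111  (ones: 6)
  rows 32-39 [x1,x2,x3=100]: 00000000  (ones: 0)
  rows 40-47 [x1,x2,x3=101]: 01010101  (ones: 4)
  rows 48-55 [x1,x2,x3=110]: 00001111  (ones: 4)
  rows 56-63 [x1,x2,x3=111]: 01011111  (ones: 6)
Count of 1-rows = 0+4+4+6+0+4+4+6 = 28

28


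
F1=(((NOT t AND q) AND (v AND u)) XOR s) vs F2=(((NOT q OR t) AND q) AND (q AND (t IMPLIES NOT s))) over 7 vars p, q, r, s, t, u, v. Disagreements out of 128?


F1 = (((NOT t AND q) AND (v AND u)) XOR s)
F2 = (((NOT q OR t) AND q) AND (q AND (t IMPLIES NOT s)))
Evaluate both on each of 128 rows (bits = p,q,r,s,t,u,v):
  row 0 [0000000]: F1=0 F2=0 -> 0
  row 1 [0000001]: F1=0 F2=0 -> 0
  row 2 [0000010]: F1=0 F2=0 -> 0
  row 3 [0000011]: F1=0 F2=0 -> 0
  row 4 [0000100]: F1=0 F2=0 -> 0
  (every remaining row is evaluated the same way; all 128 results are listed next)
Full result column, 8 rows per line (p,q,r,s fixed per line; t,u,v runs 000..111 left to right):
  rows 0-7 [p,q,r,s=0000]: 00000000  (ones: 0)
  rows 8-15 [p,q,r,s=0001]: 11111111  (ones: 8)
  rows 16-23 [p,q,r,s=0010]: 00000000  (ones: 0)
  rows 24-31 [p,q,r,s=0011]: 11111111  (ones: 8)
  rows 32-39 [p,q,r,s=0100]: 00011111  (ones: 5)
  rows 40-47 [p,q,r,s=0101]: 11101111  (ones: 7)
  rows 48-55 [p,q,r,s=0110]: 00011111  (ones: 5)
  rows 56-63 [p,q,r,s=0111]: 11101111  (ones: 7)
  rows 64-71 [p,q,r,s=1000]: 00000000  (ones: 0)
  rows 72-79 [p,q,r,s=1001]: 11111111  (ones: 8)
  rows 80-87 [p,q,r,s=1010]: 00000000  (ones: 0)
  rows 88-95 [p,q,r,s=1011]: 11111111  (ones: 8)
  rows 96-103 [p,q,r,s=1100]: 00011111  (ones: 5)
  rows 104-111 [p,q,r,s=1101]: 11101111  (ones: 7)
  rows 112-119 [p,q,r,s=1110]: 00011111  (ones: 5)
  rows 120-127 [p,q,r,s=1111]: 11101111  (ones: 7)
Disagreements = 0+8+0+8+5+7+5+7+0+8+0+8+5+7+5+7 = 80

80


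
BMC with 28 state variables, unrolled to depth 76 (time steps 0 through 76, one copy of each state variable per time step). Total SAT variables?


BMC unrolls to depth k, creating one copy of each state var for steps 0..k.
Step count = 76 + 1 = 77 (steps 0 through 76)
Vars per step = 28
Total = 28 * 77 = 2156

2156


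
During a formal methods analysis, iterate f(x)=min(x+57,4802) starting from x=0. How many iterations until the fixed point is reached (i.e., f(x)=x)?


Step 1: x=0, cap=4802, increment=57
Step 2: x grows by 57 each step until capped at 4802; fixed point is x=4802
Step 3: iterations = ceil(4802/57) = 85

85


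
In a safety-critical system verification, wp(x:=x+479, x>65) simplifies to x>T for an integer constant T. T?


Formula: wp(x:=E, P) = P[E/x] (substitute E for x in postcondition)
Step 1: Postcondition: x>65
Step 2: Substitute x+479 for x: x+479>65
Step 3: Solve for x: x > 65-479 = -414

-414


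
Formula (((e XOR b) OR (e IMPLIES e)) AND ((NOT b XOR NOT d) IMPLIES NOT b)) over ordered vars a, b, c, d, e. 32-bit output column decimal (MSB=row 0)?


Formula: (((e XOR b) OR (e IMPLIES e)) AND ((NOT b XOR NOT d) IMPLIES NOT b)) over a, b, c, d, e (32 rows)
Evaluate each row (bits = a,b,c,d,e, MSB first):
  row 0 [00000]: (((0 XOR 0) OR (0 IMPLIES 0)) AND ((NOT 0 XOR NOT 0) IMPLIES NOT 0)) -> 1
  row 1 [00001]: (((1 XOR 0) OR (1 IMPLIES 1)) AND ((NOT 0 XOR NOT 0) IMPLIES NOT 0)) -> 1
  row 2 [00010]: (((0 XOR 0) OR (0 IMPLIES 0)) AND ((NOT 0 XOR NOT 1) IMPLIES NOT 0)) -> 1
  row 3 [00011]: (((1 XOR 0) OR (1 IMPLIES 1)) AND ((NOT 0 XOR NOT 1) IMPLIES NOT 0)) -> 1
  row 4 [00100]: (((0 XOR 0) OR (0 IMPLIES 0)) AND ((NOT 0 XOR NOT 0) IMPLIES NOT 0)) -> 1
  row 5 [00101]: (((1 XOR 0) OR (1 IMPLIES 1)) AND ((NOT 0 XOR NOT 0) IMPLIES NOT 0)) -> 1
  row 6 [00110]: (((0 XOR 0) OR (0 IMPLIES 0)) AND ((NOT 0 XOR NOT 1) IMPLIES NOT 0)) -> 1
  row 7 [00111]: (((1 XOR 0) OR (1 IMPLIES 1)) AND ((NOT 0 XOR NOT 1) IMPLIES NOT 0)) -> 1
  row 8 [01000]: (((0 XOR 1) OR (0 IMPLIES 0)) AND ((NOT 1 XOR NOT 0) IMPLIES NOT 1)) -> 0
  row 9 [01001]: (((1 XOR 1) OR (1 IMPLIES 1)) AND ((NOT 1 XOR NOT 0) IMPLIES NOT 1)) -> 0
  row 10 [01010]: (((0 XOR 1) OR (0 IMPLIES 0)) AND ((NOT 1 XOR NOT 1) IMPLIES NOT 1)) -> 1
  row 11 [01011]: (((1 XOR 1) OR (1 IMPLIES 1)) AND ((NOT 1 XOR NOT 1) IMPLIES NOT 1)) -> 1
  row 12 [01100]: (((0 XOR 1) OR (0 IMPLIES 0)) AND ((NOT 1 XOR NOT 0) IMPLIES NOT 1)) -> 0
  row 13 [01101]: (((1 XOR 1) OR (1 IMPLIES 1)) AND ((NOT 1 XOR NOT 0) IMPLIES NOT 1)) -> 0
  row 14 [01110]: (((0 XOR 1) OR (0 IMPLIES 0)) AND ((NOT 1 XOR NOT 1) IMPLIES NOT 1)) -> 1
  row 15 [01111]: (((1 XOR 1) OR (1 IMPLIES 1)) AND ((NOT 1 XOR NOT 1) IMPLIES NOT 1)) -> 1
  row 16 [10000]: (((0 XOR 0) OR (0 IMPLIES 0)) AND ((NOT 0 XOR NOT 0) IMPLIES NOT 0)) -> 1
  row 17 [10001]: (((1 XOR 0) OR (1 IMPLIES 1)) AND ((NOT 0 XOR NOT 0) IMPLIES NOT 0)) -> 1
  row 18 [10010]: (((0 XOR 0) OR (0 IMPLIES 0)) AND ((NOT 0 XOR NOT 1) IMPLIES NOT 0)) -> 1
  row 19 [10011]: (((1 XOR 0) OR (1 IMPLIES 1)) AND ((NOT 0 XOR NOT 1) IMPLIES NOT 0)) -> 1
  row 20 [10100]: (((0 XOR 0) OR (0 IMPLIES 0)) AND ((NOT 0 XOR NOT 0) IMPLIES NOT 0)) -> 1
  row 21 [10101]: (((1 XOR 0) OR (1 IMPLIES 1)) AND ((NOT 0 XOR NOT 0) IMPLIES NOT 0)) -> 1
  row 22 [10110]: (((0 XOR 0) OR (0 IMPLIES 0)) AND ((NOT 0 XOR NOT 1) IMPLIES NOT 0)) -> 1
  row 23 [10111]: (((1 XOR 0) OR (1 IMPLIES 1)) AND ((NOT 0 XOR NOT 1) IMPLIES NOT 0)) -> 1
  row 24 [11000]: (((0 XOR 1) OR (0 IMPLIES 0)) AND ((NOT 1 XOR NOT 0) IMPLIES NOT 1)) -> 0
  row 25 [11001]: (((1 XOR 1) OR (1 IMPLIES 1)) AND ((NOT 1 XOR NOT 0) IMPLIES NOT 1)) -> 0
  row 26 [11010]: (((0 XOR 1) OR (0 IMPLIES 0)) AND ((NOT 1 XOR NOT 1) IMPLIES NOT 1)) -> 1
  row 27 [11011]: (((1 XOR 1) OR (1 IMPLIES 1)) AND ((NOT 1 XOR NOT 1) IMPLIES NOT 1)) -> 1
  row 28 [11100]: (((0 XOR 1) OR (0 IMPLIES 0)) AND ((NOT 1 XOR NOT 0) IMPLIES NOT 1)) -> 0
  row 29 [11101]: (((1 XOR 1) OR (1 IMPLIES 1)) AND ((NOT 1 XOR NOT 0) IMPLIES NOT 1)) -> 0
  row 30 [11110]: (((0 XOR 1) OR (0 IMPLIES 0)) AND ((NOT 1 XOR NOT 1) IMPLIES NOT 1)) -> 1
  row 31 [11111]: (((1 XOR 1) OR (1 IMPLIES 1)) AND ((NOT 1 XOR NOT 1) IMPLIES NOT 1)) -> 1
Full result column, 4 rows per line (a,b,c fixed per line; d,e runs 00..11 left to right):
  rows 0-3 [a,b,c=000]: 1111  = hex F
  rows 4-7 [a,b,c=001]: 1111  = hex F
  rows 8-11 [a,b,c=010]: 0011  = hex 3
  rows 12-15 [a,b,c=011]: 0011  = hex 3
  rows 16-19 [a,b,c=100]: 1111  = hex F
  rows 20-23 [a,b,c=101]: 1111  = hex F
  rows 24-27 [a,b,c=110]: 0011  = hex 3
  rows 28-31 [a,b,c=111]: 0011  = hex 3
Output column (row 0 .. row 31) = 11111111001100111111111100110011
Output column grouped in 4s = 1111 1111 0011 0011 1111 1111 0011 0011 = 0xFF33FF33
Convert to decimal digit by digit (value = value*16 + digit):
  F -> 15
  15*16 + 15 (F) = 255
  255*16 + 3 = 4083
  4083*16 + 3 = 65331
  65331*16 + 15 (F) = 1045311
  1045311*16 + 15 (F) = 16724991
  16724991*16 + 3 = 267599859
  267599859*16 + 3 = 4281597747
Decimal = 4281597747

4281597747


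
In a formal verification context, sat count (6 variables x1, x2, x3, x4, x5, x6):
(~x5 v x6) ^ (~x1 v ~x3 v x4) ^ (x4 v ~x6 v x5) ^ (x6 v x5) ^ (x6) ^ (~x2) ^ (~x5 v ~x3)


CNF with 7 clauses over 6 vars (64 assignments).
An assignment satisfies CNF iff every clause has >=1 true literal.
Check each row (bits = x1,x2,x3,x4,x5,x6; clause T/F shown):
  row 0 [000000]: clauses=TTTFFTT -> 0
  row 1 [000001]: clauses=TTFTTTT -> 0
  row 2 [000010]: clauses=FTTTFTT -> 0
  row 3 [000011]: clauses=TTTTTTT -> 1
  row 4 [000100]: clauses=TTTFFTT -> 0
  (every remaining row is evaluated the same way; all 64 results are listed next)
Full result column, 8 rows per line (x1,x2,x3 fixed per line; x4,x5,x6 runs 000..111 left to right):
  rows 0-7 [x1,x2,x3=000]: 00010101  (ones: 3)
  rows 8-15 [x1,x2,x3=001]: 00000100  (ones: 1)
  rows 16-23 [x1,x2,x3=010]: 00000000  (ones: 0)
  rows 24-31 [x1,x2,x3=011]: 00000000  (ones: 0)
  rows 32-39 [x1,x2,x3=100]: 00010101  (ones: 3)
  rows 40-47 [x1,x2,x3=101]: 00000100  (ones: 1)
  rows 48-55 [x1,x2,x3=110]: 00000000  (ones: 0)
  rows 56-63 [x1,x2,x3=111]: 00000000  (ones: 0)
Satisfying assignments = 3+1+0+0+3+1+0+0 = 8

8


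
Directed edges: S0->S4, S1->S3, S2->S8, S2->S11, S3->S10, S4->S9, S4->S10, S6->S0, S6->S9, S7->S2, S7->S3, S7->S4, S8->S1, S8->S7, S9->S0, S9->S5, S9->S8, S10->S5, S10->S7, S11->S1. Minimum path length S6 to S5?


BFS layer-by-layer from S6:
  dist 0: {S6}
  dist 1: {S0, S9}
  dist 2: {S4, S5, S8}
  -> S5 reached at distance 2
Shortest path length = 2

2


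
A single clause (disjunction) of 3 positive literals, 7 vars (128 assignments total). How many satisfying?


Step 1: Total=2^7=128
Step 2: Unsat when all 3 false: 2^4=16
Step 3: Sat=128-16=112

112


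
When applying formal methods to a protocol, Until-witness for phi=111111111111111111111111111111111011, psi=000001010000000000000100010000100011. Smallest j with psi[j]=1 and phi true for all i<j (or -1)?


(phi U psi) at 0: need smallest j with psi[j]=1 and phi[i]=1 for all i in [0,j).
Scan from step 0:
  step 0: phi=1, psi=0 -> continue
  step 1: phi=1, psi=0 -> continue
  step 2: phi=1, psi=0 -> continue
  step 3: phi=1, psi=0 -> continue
  step 5: psi=1 and phi held for [0,5) -> witness found
Witness step = 5

5


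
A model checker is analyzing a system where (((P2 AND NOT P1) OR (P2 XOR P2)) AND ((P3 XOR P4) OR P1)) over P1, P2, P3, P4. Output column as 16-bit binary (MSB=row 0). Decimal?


Formula: (((P2 AND NOT P1) OR (P2 XOR P2)) AND ((P3 XOR P4) OR P1)) over P1, P2, P3, P4 (16 rows)
Evaluate each row (bits = P1,P2,P3,P4, MSB first):
  row 0 [0000]: (((0 AND NOT 0) OR (0 XOR 0)) AND ((0 XOR 0) OR 0)) -> 0
  row 1 [0001]: (((0 AND NOT 0) OR (0 XOR 0)) AND ((0 XOR 1) OR 0)) -> 0
  row 2 [0010]: (((0 AND NOT 0) OR (0 XOR 0)) AND ((1 XOR 0) OR 0)) -> 0
  row 3 [0011]: (((0 AND NOT 0) OR (0 XOR 0)) AND ((1 XOR 1) OR 0)) -> 0
  row 4 [0100]: (((1 AND NOT 0) OR (1 XOR 1)) AND ((0 XOR 0) OR 0)) -> 0
  row 5 [0101]: (((1 AND NOT 0) OR (1 XOR 1)) AND ((0 XOR 1) OR 0)) -> 1
  row 6 [0110]: (((1 AND NOT 0) OR (1 XOR 1)) AND ((1 XOR 0) OR 0)) -> 1
  row 7 [0111]: (((1 AND NOT 0) OR (1 XOR 1)) AND ((1 XOR 1) OR 0)) -> 0
  row 8 [1000]: (((0 AND NOT 1) OR (0 XOR 0)) AND ((0 XOR 0) OR 1)) -> 0
  row 9 [1001]: (((0 AND NOT 1) OR (0 XOR 0)) AND ((0 XOR 1) OR 1)) -> 0
  row 10 [1010]: (((0 AND NOT 1) OR (0 XOR 0)) AND ((1 XOR 0) OR 1)) -> 0
  row 11 [1011]: (((0 AND NOT 1) OR (0 XOR 0)) AND ((1 XOR 1) OR 1)) -> 0
  row 12 [1100]: (((1 AND NOT 1) OR (1 XOR 1)) AND ((0 XOR 0) OR 1)) -> 0
  row 13 [1101]: (((1 AND NOT 1) OR (1 XOR 1)) AND ((0 XOR 1) OR 1)) -> 0
  row 14 [1110]: (((1 AND NOT 1) OR (1 XOR 1)) AND ((1 XOR 0) OR 1)) -> 0
  row 15 [1111]: (((1 AND NOT 1) OR (1 XOR 1)) AND ((1 XOR 1) OR 1)) -> 0
Full result column, 4 rows per line (P1,P2 fixed per line; P3,P4 runs 00..11 left to right):
  rows 0-3 [P1,P2=00]: 0000  = hex 0
  rows 4-7 [P1,P2=01]: 0110  = hex 6
  rows 8-11 [P1,P2=10]: 0000  = hex 0
  rows 12-15 [P1,P2=11]: 0000  = hex 0
Output column (row 0 .. row 15) = 0000011000000000
Output column grouped in 4s = 0000 0110 0000 0000 = 0x0600
Convert to decimal digit by digit (value = value*16 + digit):
  0 -> 0
  0*16 + 6 = 6
  6*16 + 0 = 96
  96*16 + 0 = 1536
Decimal = 1536

1536


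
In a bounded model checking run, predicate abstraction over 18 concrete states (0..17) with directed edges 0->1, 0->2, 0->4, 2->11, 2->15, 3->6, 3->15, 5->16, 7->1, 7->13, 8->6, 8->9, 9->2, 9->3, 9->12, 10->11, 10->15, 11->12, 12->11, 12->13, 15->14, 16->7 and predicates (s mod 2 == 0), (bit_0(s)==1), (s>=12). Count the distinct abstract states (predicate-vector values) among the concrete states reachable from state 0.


BFS from 0:
Concrete reachable: {0, 1, 2, 4, 11, 12, 13, 14, 15}
Abstract via predicates (s mod 2 == 0), (bit_0(s)==1), (s>=12):
  (0,1,0) <- {1, 11}
  (0,1,1) <- {13, 15}
  (1,0,0) <- {0, 2, 4}
  (1,0,1) <- {12, 14}
Distinct abstract states = 4

4


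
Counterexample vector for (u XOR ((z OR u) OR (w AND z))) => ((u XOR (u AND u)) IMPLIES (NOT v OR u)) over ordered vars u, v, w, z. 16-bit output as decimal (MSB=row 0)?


F1 = (u XOR ((z OR u) OR (w AND z)))
F2 = ((u XOR (u AND u)) IMPLIES (NOT v OR u))
Counterexample to F1=>F2 is where F1=1 and F2=0.
Evaluate each row (bits = u,v,w,z, MSB first):
  row 0 [0000]: F1=0 F2=1 -> F1&~F2 -> 0
  row 1 [0001]: F1=1 F2=1 -> F1&~F2 -> 0
  row 2 [0010]: F1=0 F2=1 -> F1&~F2 -> 0
  row 3 [0011]: F1=1 F2=1 -> F1&~F2 -> 0
  row 4 [0100]: F1=0 F2=1 -> F1&~F2 -> 0
  row 5 [0101]: F1=1 F2=1 -> F1&~F2 -> 0
  row 6 [0110]: F1=0 F2=1 -> F1&~F2 -> 0
  row 7 [0111]: F1=1 F2=1 -> F1&~F2 -> 0
  row 8 [1000]: F1=0 F2=1 -> F1&~F2 -> 0
  row 9 [1001]: F1=0 F2=1 -> F1&~F2 -> 0
  row 10 [1010]: F1=0 F2=1 -> F1&~F2 -> 0
  row 11 [1011]: F1=0 F2=1 -> F1&~F2 -> 0
  row 12 [1100]: F1=0 F2=1 -> F1&~F2 -> 0
  row 13 [1101]: F1=0 F2=1 -> F1&~F2 -> 0
  row 14 [1110]: F1=0 F2=1 -> F1&~F2 -> 0
  row 15 [1111]: F1=0 F2=1 -> F1&~F2 -> 0
Full result column, 4 rows per line (u,v fixed per line; w,z runs 00..11 left to right):
  rows 0-3 [u,v=00]: 0000  = hex 0
  rows 4-7 [u,v=01]: 0000  = hex 0
  rows 8-11 [u,v=10]: 0000  = hex 0
  rows 12-15 [u,v=11]: 0000  = hex 0
Counterexample vector (row 0 .. row 15) = 0000000000000000
Output column grouped in 4s = 0000 0000 0000 0000 = 0x0000
Convert to decimal digit by digit (value = value*16 + digit):
  0 -> 0
  0*16 + 0 = 0
  0*16 + 0 = 0
  0*16 + 0 = 0
Decimal = 0

0


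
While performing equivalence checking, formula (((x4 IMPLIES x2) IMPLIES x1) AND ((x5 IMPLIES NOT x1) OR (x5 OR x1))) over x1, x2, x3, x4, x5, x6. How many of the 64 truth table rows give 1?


Formula: (((x4 IMPLIES x2) IMPLIES x1) AND ((x5 IMPLIES NOT x1) OR (x5 OR x1))) over 6 vars (64 rows)
Evaluate each row (x1, x2, x3, x4, x5, x6 as bits, MSB first):
  row 0 [000000]: (((0 IMPLIES 0) IMPLIES 0) AND ((0 IMPLIES NOT 0) OR (0 OR 0))) -> 0
  row 1 [000001]: (((0 IMPLIES 0) IMPLIES 0) AND ((0 IMPLIES NOT 0) OR (0 OR 0))) -> 0
  row 2 [000010]: (((0 IMPLIES 0) IMPLIES 0) AND ((1 IMPLIES NOT 0) OR (1 OR 0))) -> 0
  row 3 [000011]: (((0 IMPLIES 0) IMPLIES 0) AND ((1 IMPLIES NOT 0) OR (1 OR 0))) -> 0
  row 4 [000100]: (((1 IMPLIES 0) IMPLIES 0) AND ((0 IMPLIES NOT 0) OR (0 OR 0))) -> 1
  (every remaining row is evaluated the same way; all 64 results are listed next)
Full result column, 8 rows per line (x1,x2,x3 fixed per line; x4,x5,x6 runs 000..111 left to right):
  rows 0-7 [x1,x2,x3=000]: 00001111  (ones: 4)
  rows 8-15 [x1,x2,x3=001]: 00001111  (ones: 4)
  rows 16-23 [x1,x2,x3=010]: 00000000  (ones: 0)
  rows 24-31 [x1,x2,x3=011]: 00000000  (ones: 0)
  rows 32-39 [x1,x2,x3=100]: 11111111  (ones: 8)
  rows 40-47 [x1,x2,x3=101]: 11111111  (ones: 8)
  rows 48-55 [x1,x2,x3=110]: 11111111  (ones: 8)
  rows 56-63 [x1,x2,x3=111]: 11111111  (ones: 8)
Count of 1-rows = 4+4+0+0+8+8+8+8 = 40

40


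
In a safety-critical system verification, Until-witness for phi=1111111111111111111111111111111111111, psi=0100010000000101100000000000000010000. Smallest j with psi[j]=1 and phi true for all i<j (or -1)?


(phi U psi) at 0: need smallest j with psi[j]=1 and phi[i]=1 for all i in [0,j).
Scan from step 0:
  step 0: phi=1, psi=0 -> continue
  step 1: psi=1 and phi held for [0,1) -> witness found
Witness step = 1

1


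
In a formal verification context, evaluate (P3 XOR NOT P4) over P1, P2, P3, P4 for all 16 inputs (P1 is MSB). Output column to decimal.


Formula: (P3 XOR NOT P4) over P1, P2, P3, P4 (16 rows)
Evaluate each row (bits = P1,P2,P3,P4, MSB first):
  row 0 [0000]: (0 XOR NOT 0) -> 1
  row 1 [0001]: (0 XOR NOT 1) -> 0
  row 2 [0010]: (1 XOR NOT 0) -> 0
  row 3 [0011]: (1 XOR NOT 1) -> 1
  row 4 [0100]: (0 XOR NOT 0) -> 1
  row 5 [0101]: (0 XOR NOT 1) -> 0
  row 6 [0110]: (1 XOR NOT 0) -> 0
  row 7 [0111]: (1 XOR NOT 1) -> 1
  row 8 [1000]: (0 XOR NOT 0) -> 1
  row 9 [1001]: (0 XOR NOT 1) -> 0
  row 10 [1010]: (1 XOR NOT 0) -> 0
  row 11 [1011]: (1 XOR NOT 1) -> 1
  row 12 [1100]: (0 XOR NOT 0) -> 1
  row 13 [1101]: (0 XOR NOT 1) -> 0
  row 14 [1110]: (1 XOR NOT 0) -> 0
  row 15 [1111]: (1 XOR NOT 1) -> 1
Full result column, 4 rows per line (P1,P2 fixed per line; P3,P4 runs 00..11 left to right):
  rows 0-3 [P1,P2=00]: 1001  = hex 9
  rows 4-7 [P1,P2=01]: 1001  = hex 9
  rows 8-11 [P1,P2=10]: 1001  = hex 9
  rows 12-15 [P1,P2=11]: 1001  = hex 9
Output column (row 0 .. row 15) = 1001100110011001
Output column grouped in 4s = 1001 1001 1001 1001 = 0x9999
Convert to decimal digit by digit (value = value*16 + digit):
  9 -> 9
  9*16 + 9 = 153
  153*16 + 9 = 2457
  2457*16 + 9 = 39321
Decimal = 39321

39321


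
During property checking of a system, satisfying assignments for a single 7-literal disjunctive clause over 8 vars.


Step 1: Total=2^8=256
Step 2: Unsat when all 7 false: 2^1=2
Step 3: Sat=256-2=254

254


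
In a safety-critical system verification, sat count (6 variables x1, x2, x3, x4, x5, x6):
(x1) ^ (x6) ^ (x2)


CNF with 3 clauses over 6 vars (64 assignments).
An assignment satisfies CNF iff every clause has >=1 true literal.
Check each row (bits = x1,x2,x3,x4,x5,x6; clause T/F shown):
  row 0 [000000]: clauses=FFF -> 0
  row 1 [000001]: clauses=FTF -> 0
  row 2 [000010]: clauses=FFF -> 0
  row 3 [000011]: clauses=FTF -> 0
  row 4 [000100]: clauses=FFF -> 0
  (every remaining row is evaluated the same way; all 64 results are listed next)
Full result column, 8 rows per line (x1,x2,x3 fixed per line; x4,x5,x6 runs 000..111 left to right):
  rows 0-7 [x1,x2,x3=000]: 00000000  (ones: 0)
  rows 8-15 [x1,x2,x3=001]: 00000000  (ones: 0)
  rows 16-23 [x1,x2,x3=010]: 00000000  (ones: 0)
  rows 24-31 [x1,x2,x3=011]: 00000000  (ones: 0)
  rows 32-39 [x1,x2,x3=100]: 00000000  (ones: 0)
  rows 40-47 [x1,x2,x3=101]: 00000000  (ones: 0)
  rows 48-55 [x1,x2,x3=110]: 01010101  (ones: 4)
  rows 56-63 [x1,x2,x3=111]: 01010101  (ones: 4)
Satisfying assignments = 0+0+0+0+0+0+4+4 = 8

8


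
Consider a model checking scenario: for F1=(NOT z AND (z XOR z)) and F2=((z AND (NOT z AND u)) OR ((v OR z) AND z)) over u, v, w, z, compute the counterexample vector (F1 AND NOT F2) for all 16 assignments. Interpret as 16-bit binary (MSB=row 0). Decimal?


F1 = (NOT z AND (z XOR z))
F2 = ((z AND (NOT z AND u)) OR ((v OR z) AND z))
Counterexample to F1=>F2 is where F1=1 and F2=0.
Evaluate each row (bits = u,v,w,z, MSB first):
  row 0 [0000]: F1=0 F2=0 -> F1&~F2 -> 0
  row 1 [0001]: F1=0 F2=1 -> F1&~F2 -> 0
  row 2 [0010]: F1=0 F2=0 -> F1&~F2 -> 0
  row 3 [0011]: F1=0 F2=1 -> F1&~F2 -> 0
  row 4 [0100]: F1=0 F2=0 -> F1&~F2 -> 0
  row 5 [0101]: F1=0 F2=1 -> F1&~F2 -> 0
  row 6 [0110]: F1=0 F2=0 -> F1&~F2 -> 0
  row 7 [0111]: F1=0 F2=1 -> F1&~F2 -> 0
  row 8 [1000]: F1=0 F2=0 -> F1&~F2 -> 0
  row 9 [1001]: F1=0 F2=1 -> F1&~F2 -> 0
  row 10 [1010]: F1=0 F2=0 -> F1&~F2 -> 0
  row 11 [1011]: F1=0 F2=1 -> F1&~F2 -> 0
  row 12 [1100]: F1=0 F2=0 -> F1&~F2 -> 0
  row 13 [1101]: F1=0 F2=1 -> F1&~F2 -> 0
  row 14 [1110]: F1=0 F2=0 -> F1&~F2 -> 0
  row 15 [1111]: F1=0 F2=1 -> F1&~F2 -> 0
Full result column, 4 rows per line (u,v fixed per line; w,z runs 00..11 left to right):
  rows 0-3 [u,v=00]: 0000  = hex 0
  rows 4-7 [u,v=01]: 0000  = hex 0
  rows 8-11 [u,v=10]: 0000  = hex 0
  rows 12-15 [u,v=11]: 0000  = hex 0
Counterexample vector (row 0 .. row 15) = 0000000000000000
Output column grouped in 4s = 0000 0000 0000 0000 = 0x0000
Convert to decimal digit by digit (value = value*16 + digit):
  0 -> 0
  0*16 + 0 = 0
  0*16 + 0 = 0
  0*16 + 0 = 0
Decimal = 0

0


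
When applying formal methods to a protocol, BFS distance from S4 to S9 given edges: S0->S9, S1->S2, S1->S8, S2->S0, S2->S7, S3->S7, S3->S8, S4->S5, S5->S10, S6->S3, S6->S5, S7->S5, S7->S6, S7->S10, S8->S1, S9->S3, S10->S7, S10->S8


BFS layer-by-layer from S4:
  dist 0: {S4}
  dist 1: {S5}
  dist 2: {S10}
  dist 3: {S7, S8}
  dist 4: {S1, S6}
  dist 5: {S2, S3}
  dist 6: {S0}
  dist 7: {S9}
  -> S9 reached at distance 7
Shortest path length = 7

7


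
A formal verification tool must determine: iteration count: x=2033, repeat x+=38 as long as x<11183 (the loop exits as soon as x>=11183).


Step 1: x goes from 2033 toward 11183 by 38; the body runs while x<11183, so iterations = ceil((bound-start)/step)
Step 2: Distance=9150
Step 3: ceil(9150/38)=241

241


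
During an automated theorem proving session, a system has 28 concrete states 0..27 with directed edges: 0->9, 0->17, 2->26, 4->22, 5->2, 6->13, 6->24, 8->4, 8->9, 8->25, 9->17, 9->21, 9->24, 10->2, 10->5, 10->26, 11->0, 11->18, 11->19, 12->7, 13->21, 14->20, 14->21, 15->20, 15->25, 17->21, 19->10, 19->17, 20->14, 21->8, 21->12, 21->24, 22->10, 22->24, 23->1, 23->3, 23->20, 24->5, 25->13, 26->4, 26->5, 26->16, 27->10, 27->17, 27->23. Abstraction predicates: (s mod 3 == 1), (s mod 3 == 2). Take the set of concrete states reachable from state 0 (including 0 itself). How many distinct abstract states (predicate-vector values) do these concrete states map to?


BFS from 0:
Concrete reachable: {0, 2, 4, 5, 7, 8, 9, 10, 12, 13, 16, 17, 21, 22, 24, 25, 26}
Abstract via predicates (s mod 3 == 1), (s mod 3 == 2):
  (0,0) <- {0, 9, 12, 21, 24}
  (0,1) <- {2, 5, 8, 17, 26}
  (1,0) <- {4, 7, 10, 13, 16, 22, 25}
Distinct abstract states = 3

3


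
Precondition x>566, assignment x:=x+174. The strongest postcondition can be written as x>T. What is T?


Formula: sp(P, x:=E) = exists old_x. (x = E[old_x/x]) AND P[old_x/x] (old_x is the value of x before the assignment; eliminate old_x by solving x = E[old_x/x] for old_x)
Step 1: Precondition P: x>566, i.e. old_x > 566
Step 2: Assignment gives x = old_x + 174, so old_x = x - 174
Step 3: Substitute into P: x - 174 > 566
Step 4: Simplify: x > 566+174 = 740

740


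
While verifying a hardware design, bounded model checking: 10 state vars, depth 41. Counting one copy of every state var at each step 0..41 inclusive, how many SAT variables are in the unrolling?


BMC unrolls to depth k, creating one copy of each state var for steps 0..k.
Step count = 41 + 1 = 42 (steps 0 through 41)
Vars per step = 10
Total = 10 * 42 = 420

420


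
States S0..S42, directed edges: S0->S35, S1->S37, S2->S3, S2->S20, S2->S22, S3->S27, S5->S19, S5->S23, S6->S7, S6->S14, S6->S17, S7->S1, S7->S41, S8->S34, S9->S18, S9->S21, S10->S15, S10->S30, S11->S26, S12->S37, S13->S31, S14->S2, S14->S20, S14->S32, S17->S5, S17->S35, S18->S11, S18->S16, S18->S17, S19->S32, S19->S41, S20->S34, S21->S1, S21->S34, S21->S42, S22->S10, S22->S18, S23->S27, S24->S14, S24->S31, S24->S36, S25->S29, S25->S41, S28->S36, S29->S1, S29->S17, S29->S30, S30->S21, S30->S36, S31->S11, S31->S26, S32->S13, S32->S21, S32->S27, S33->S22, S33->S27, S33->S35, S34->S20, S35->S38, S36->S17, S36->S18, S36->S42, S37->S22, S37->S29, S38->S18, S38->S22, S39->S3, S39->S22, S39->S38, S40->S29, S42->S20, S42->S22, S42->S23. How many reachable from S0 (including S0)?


BFS from S0:
  layer 0: {S0}
  layer 1: {S35}
  layer 2: {S38}
  layer 3: {S18, S22}
  layer 4: {S10, S11, S16, S17}
  layer 5: {S5, S15, S26, S30}
  layer 6: {S19, S21, S23, S36}
  layer 7: {S1, S27, S32, S34, S41, S42}
  layer 8: {S13, S20, S37}
  layer 9: {S29, S31}
Reachable set: {S0, S1, S5, S10, S11, S13, S15, S16, S17, S18, S19, S20, S21, S22, S23, S26, S27, S29, S30, S31, S32, S34, S35, S36, S37, S38, S41, S42}
Count = 28

28


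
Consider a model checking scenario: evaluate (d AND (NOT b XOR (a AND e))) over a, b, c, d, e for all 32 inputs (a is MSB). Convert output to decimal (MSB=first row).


Formula: (d AND (NOT b XOR (a AND e))) over a, b, c, d, e (32 rows)
Evaluate each row (bits = a,b,c,d,e, MSB first):
  row 0 [00000]: (0 AND (NOT 0 XOR (0 AND 0))) -> 0
  row 1 [00001]: (0 AND (NOT 0 XOR (0 AND 1))) -> 0
  row 2 [00010]: (1 AND (NOT 0 XOR (0 AND 0))) -> 1
  row 3 [00011]: (1 AND (NOT 0 XOR (0 AND 1))) -> 1
  row 4 [00100]: (0 AND (NOT 0 XOR (0 AND 0))) -> 0
  row 5 [00101]: (0 AND (NOT 0 XOR (0 AND 1))) -> 0
  row 6 [00110]: (1 AND (NOT 0 XOR (0 AND 0))) -> 1
  row 7 [00111]: (1 AND (NOT 0 XOR (0 AND 1))) -> 1
  row 8 [01000]: (0 AND (NOT 1 XOR (0 AND 0))) -> 0
  row 9 [01001]: (0 AND (NOT 1 XOR (0 AND 1))) -> 0
  row 10 [01010]: (1 AND (NOT 1 XOR (0 AND 0))) -> 0
  row 11 [01011]: (1 AND (NOT 1 XOR (0 AND 1))) -> 0
  row 12 [01100]: (0 AND (NOT 1 XOR (0 AND 0))) -> 0
  row 13 [01101]: (0 AND (NOT 1 XOR (0 AND 1))) -> 0
  row 14 [01110]: (1 AND (NOT 1 XOR (0 AND 0))) -> 0
  row 15 [01111]: (1 AND (NOT 1 XOR (0 AND 1))) -> 0
  row 16 [10000]: (0 AND (NOT 0 XOR (1 AND 0))) -> 0
  row 17 [10001]: (0 AND (NOT 0 XOR (1 AND 1))) -> 0
  row 18 [10010]: (1 AND (NOT 0 XOR (1 AND 0))) -> 1
  row 19 [10011]: (1 AND (NOT 0 XOR (1 AND 1))) -> 0
  row 20 [10100]: (0 AND (NOT 0 XOR (1 AND 0))) -> 0
  row 21 [10101]: (0 AND (NOT 0 XOR (1 AND 1))) -> 0
  row 22 [10110]: (1 AND (NOT 0 XOR (1 AND 0))) -> 1
  row 23 [10111]: (1 AND (NOT 0 XOR (1 AND 1))) -> 0
  row 24 [11000]: (0 AND (NOT 1 XOR (1 AND 0))) -> 0
  row 25 [11001]: (0 AND (NOT 1 XOR (1 AND 1))) -> 0
  row 26 [11010]: (1 AND (NOT 1 XOR (1 AND 0))) -> 0
  row 27 [11011]: (1 AND (NOT 1 XOR (1 AND 1))) -> 1
  row 28 [11100]: (0 AND (NOT 1 XOR (1 AND 0))) -> 0
  row 29 [11101]: (0 AND (NOT 1 XOR (1 AND 1))) -> 0
  row 30 [11110]: (1 AND (NOT 1 XOR (1 AND 0))) -> 0
  row 31 [11111]: (1 AND (NOT 1 XOR (1 AND 1))) -> 1
Full result column, 4 rows per line (a,b,c fixed per line; d,e runs 00..11 left to right):
  rows 0-3 [a,b,c=000]: 0011  = hex 3
  rows 4-7 [a,b,c=001]: 0011  = hex 3
  rows 8-11 [a,b,c=010]: 0000  = hex 0
  rows 12-15 [a,b,c=011]: 0000  = hex 0
  rows 16-19 [a,b,c=100]: 0010  = hex 2
  rows 20-23 [a,b,c=101]: 0010  = hex 2
  rows 24-27 [a,b,c=110]: 0001  = hex 1
  rows 28-31 [a,b,c=111]: 0001  = hex 1
Output column (row 0 .. row 31) = 00110011000000000010001000010001
Output column grouped in 4s = 0011 0011 0000 0000 0010 0010 0001 0001 = 0x33002211
Convert to decimal digit by digit (value = value*16 + digit):
  3 -> 3
  3*16 + 3 = 51
  51*16 + 0 = 816
  816*16 + 0 = 13056
  13056*16 + 2 = 208898
  208898*16 + 2 = 3342370
  3342370*16 + 1 = 53477921
  53477921*16 + 1 = 855646737
Decimal = 855646737

855646737


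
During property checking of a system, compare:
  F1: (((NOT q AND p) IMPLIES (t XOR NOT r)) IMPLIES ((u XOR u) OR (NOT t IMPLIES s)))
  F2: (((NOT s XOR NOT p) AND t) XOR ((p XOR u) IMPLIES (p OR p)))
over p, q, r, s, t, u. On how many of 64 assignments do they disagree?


F1 = (((NOT q AND p) IMPLIES (t XOR NOT r)) IMPLIES ((u XOR u) OR (NOT t IMPLIES s)))
F2 = (((NOT s XOR NOT p) AND t) XOR ((p XOR u) IMPLIES (p OR p)))
Evaluate both on each of 64 rows (bits = p,q,r,s,t,u):
  row 0 [000000]: F1=0 F2=1 (differ) -> 1
  row 1 [000001]: F1=0 F2=0 -> 0
  row 2 [000010]: F1=1 F2=1 -> 0
  row 3 [000011]: F1=1 F2=0 (differ) -> 1
  row 4 [000100]: F1=1 F2=1 -> 0
  (every remaining row is evaluated the same way; all 64 results are listed next)
Full result column, 8 rows per line (p,q,r fixed per line; s,t,u runs 000..111 left to right):
  rows 0-7 [p,q,r=000]: 10010110  (ones: 4)
  rows 8-15 [p,q,r=001]: 10010110  (ones: 4)
  rows 16-23 [p,q,r=010]: 10010110  (ones: 4)
  rows 24-31 [p,q,r=011]: 10010110  (ones: 4)
  rows 32-39 [p,q,r=100]: 11110000  (ones: 4)
  rows 40-47 [p,q,r=101]: 00110000  (ones: 2)
  rows 48-55 [p,q,r=110]: 11110000  (ones: 4)
  rows 56-63 [p,q,r=111]: 11110000  (ones: 4)
Disagreements = 4+4+4+4+4+2+4+4 = 30

30


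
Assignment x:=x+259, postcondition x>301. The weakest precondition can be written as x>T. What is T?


Formula: wp(x:=E, P) = P[E/x] (substitute E for x in postcondition)
Step 1: Postcondition: x>301
Step 2: Substitute x+259 for x: x+259>301
Step 3: Solve for x: x > 301-259 = 42

42


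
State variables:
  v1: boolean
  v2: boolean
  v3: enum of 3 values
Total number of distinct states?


State space = product of domain sizes of all variables.
Domain sizes:
  v1 (boolean): 2
  v2 (boolean): 2
  v3 (enum of 3 values): 3
Product = 2 * 2 * 3 = 12

12


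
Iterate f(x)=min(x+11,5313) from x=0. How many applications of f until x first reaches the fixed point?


Step 1: x=0, cap=5313, increment=11
Step 2: x grows by 11 each step until capped at 5313; fixed point is x=5313
Step 3: iterations = ceil(5313/11) = 483

483


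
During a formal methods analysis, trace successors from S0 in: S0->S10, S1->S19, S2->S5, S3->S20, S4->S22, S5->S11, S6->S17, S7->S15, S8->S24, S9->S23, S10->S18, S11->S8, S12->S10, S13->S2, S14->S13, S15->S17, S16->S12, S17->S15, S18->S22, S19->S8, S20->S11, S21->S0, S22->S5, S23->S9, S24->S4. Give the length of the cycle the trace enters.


Trace from S0 until a state repeats:
  S0 -> S10 -> S18 -> S22 -> S5 -> S11 -> S8 -> S24 -> S4 -> S22
S22 first seen at step 3, revisited at step 9.
Cycle length = 9 - 3 = 6

6
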